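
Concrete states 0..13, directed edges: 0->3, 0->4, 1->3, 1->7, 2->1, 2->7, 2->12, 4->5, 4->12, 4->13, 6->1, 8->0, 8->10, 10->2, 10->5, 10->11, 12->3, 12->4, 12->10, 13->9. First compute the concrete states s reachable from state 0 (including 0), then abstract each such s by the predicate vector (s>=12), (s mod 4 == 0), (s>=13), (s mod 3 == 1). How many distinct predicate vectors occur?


BFS from 0:
Concrete reachable: {0, 1, 2, 3, 4, 5, 7, 9, 10, 11, 12, 13}
Abstract via predicates (s>=12), (s mod 4 == 0), (s>=13), (s mod 3 == 1):
  (0,0,0,0) <- {2, 3, 5, 9, 11}
  (0,0,0,1) <- {1, 7, 10}
  (0,1,0,0) <- {0}
  (0,1,0,1) <- {4}
  (1,0,1,1) <- {13}
  (1,1,0,0) <- {12}
Distinct abstract states = 6

6


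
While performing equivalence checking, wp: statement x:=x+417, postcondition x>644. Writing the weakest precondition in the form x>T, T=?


Formula: wp(x:=E, P) = P[E/x] (substitute E for x in postcondition)
Step 1: Postcondition: x>644
Step 2: Substitute x+417 for x: x+417>644
Step 3: Solve for x: x > 644-417 = 227

227


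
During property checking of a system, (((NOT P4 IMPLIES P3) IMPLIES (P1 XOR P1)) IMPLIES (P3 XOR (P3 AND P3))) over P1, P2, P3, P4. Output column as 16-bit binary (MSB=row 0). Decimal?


Formula: (((NOT P4 IMPLIES P3) IMPLIES (P1 XOR P1)) IMPLIES (P3 XOR (P3 AND P3))) over P1, P2, P3, P4 (16 rows)
Evaluate each row (bits = P1,P2,P3,P4, MSB first):
  row 0 [0000]: (((NOT 0 IMPLIES 0) IMPLIES (0 XOR 0)) IMPLIES (0 XOR (0 AND 0))) -> 0
  row 1 [0001]: (((NOT 1 IMPLIES 0) IMPLIES (0 XOR 0)) IMPLIES (0 XOR (0 AND 0))) -> 1
  row 2 [0010]: (((NOT 0 IMPLIES 1) IMPLIES (0 XOR 0)) IMPLIES (1 XOR (1 AND 1))) -> 1
  row 3 [0011]: (((NOT 1 IMPLIES 1) IMPLIES (0 XOR 0)) IMPLIES (1 XOR (1 AND 1))) -> 1
  row 4 [0100]: (((NOT 0 IMPLIES 0) IMPLIES (0 XOR 0)) IMPLIES (0 XOR (0 AND 0))) -> 0
  row 5 [0101]: (((NOT 1 IMPLIES 0) IMPLIES (0 XOR 0)) IMPLIES (0 XOR (0 AND 0))) -> 1
  row 6 [0110]: (((NOT 0 IMPLIES 1) IMPLIES (0 XOR 0)) IMPLIES (1 XOR (1 AND 1))) -> 1
  row 7 [0111]: (((NOT 1 IMPLIES 1) IMPLIES (0 XOR 0)) IMPLIES (1 XOR (1 AND 1))) -> 1
  row 8 [1000]: (((NOT 0 IMPLIES 0) IMPLIES (1 XOR 1)) IMPLIES (0 XOR (0 AND 0))) -> 0
  row 9 [1001]: (((NOT 1 IMPLIES 0) IMPLIES (1 XOR 1)) IMPLIES (0 XOR (0 AND 0))) -> 1
  row 10 [1010]: (((NOT 0 IMPLIES 1) IMPLIES (1 XOR 1)) IMPLIES (1 XOR (1 AND 1))) -> 1
  row 11 [1011]: (((NOT 1 IMPLIES 1) IMPLIES (1 XOR 1)) IMPLIES (1 XOR (1 AND 1))) -> 1
  row 12 [1100]: (((NOT 0 IMPLIES 0) IMPLIES (1 XOR 1)) IMPLIES (0 XOR (0 AND 0))) -> 0
  row 13 [1101]: (((NOT 1 IMPLIES 0) IMPLIES (1 XOR 1)) IMPLIES (0 XOR (0 AND 0))) -> 1
  row 14 [1110]: (((NOT 0 IMPLIES 1) IMPLIES (1 XOR 1)) IMPLIES (1 XOR (1 AND 1))) -> 1
  row 15 [1111]: (((NOT 1 IMPLIES 1) IMPLIES (1 XOR 1)) IMPLIES (1 XOR (1 AND 1))) -> 1
Full result column, 4 rows per line (P1,P2 fixed per line; P3,P4 runs 00..11 left to right):
  rows 0-3 [P1,P2=00]: 0111  = hex 7
  rows 4-7 [P1,P2=01]: 0111  = hex 7
  rows 8-11 [P1,P2=10]: 0111  = hex 7
  rows 12-15 [P1,P2=11]: 0111  = hex 7
Output column (row 0 .. row 15) = 0111011101110111
Output column grouped in 4s = 0111 0111 0111 0111 = 0x7777
Convert to decimal digit by digit (value = value*16 + digit):
  7 -> 7
  7*16 + 7 = 119
  119*16 + 7 = 1911
  1911*16 + 7 = 30583
Decimal = 30583

30583


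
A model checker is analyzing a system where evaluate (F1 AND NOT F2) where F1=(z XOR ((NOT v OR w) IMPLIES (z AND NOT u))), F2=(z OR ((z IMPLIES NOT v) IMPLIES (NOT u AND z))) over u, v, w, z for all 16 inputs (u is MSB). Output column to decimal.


F1 = (z XOR ((NOT v OR w) IMPLIES (z AND NOT u)))
F2 = (z OR ((z IMPLIES NOT v) IMPLIES (NOT u AND z)))
Counterexample to F1=>F2 is where F1=1 and F2=0.
Evaluate each row (bits = u,v,w,z, MSB first):
  row 0 [0000]: F1=0 F2=0 -> F1&~F2 -> 0
  row 1 [0001]: F1=0 F2=1 -> F1&~F2 -> 0
  row 2 [0010]: F1=0 F2=0 -> F1&~F2 -> 0
  row 3 [0011]: F1=0 F2=1 -> F1&~F2 -> 0
  row 4 [0100]: F1=1 F2=0 -> F1&~F2 -> 1
  row 5 [0101]: F1=0 F2=1 -> F1&~F2 -> 0
  row 6 [0110]: F1=0 F2=0 -> F1&~F2 -> 0
  row 7 [0111]: F1=0 F2=1 -> F1&~F2 -> 0
  row 8 [1000]: F1=0 F2=0 -> F1&~F2 -> 0
  row 9 [1001]: F1=1 F2=1 -> F1&~F2 -> 0
  row 10 [1010]: F1=0 F2=0 -> F1&~F2 -> 0
  row 11 [1011]: F1=1 F2=1 -> F1&~F2 -> 0
  row 12 [1100]: F1=1 F2=0 -> F1&~F2 -> 1
  row 13 [1101]: F1=0 F2=1 -> F1&~F2 -> 0
  row 14 [1110]: F1=0 F2=0 -> F1&~F2 -> 0
  row 15 [1111]: F1=1 F2=1 -> F1&~F2 -> 0
Full result column, 4 rows per line (u,v fixed per line; w,z runs 00..11 left to right):
  rows 0-3 [u,v=00]: 0000  = hex 0
  rows 4-7 [u,v=01]: 1000  = hex 8
  rows 8-11 [u,v=10]: 0000  = hex 0
  rows 12-15 [u,v=11]: 1000  = hex 8
Counterexample vector (row 0 .. row 15) = 0000100000001000
Output column grouped in 4s = 0000 1000 0000 1000 = 0x0808
Convert to decimal digit by digit (value = value*16 + digit):
  0 -> 0
  0*16 + 8 = 8
  8*16 + 0 = 128
  128*16 + 8 = 2056
Decimal = 2056

2056


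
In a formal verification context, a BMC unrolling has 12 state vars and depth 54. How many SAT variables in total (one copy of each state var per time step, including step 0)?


BMC unrolls to depth k, creating one copy of each state var for steps 0..k.
Step count = 54 + 1 = 55 (steps 0 through 54)
Vars per step = 12
Total = 12 * 55 = 660

660


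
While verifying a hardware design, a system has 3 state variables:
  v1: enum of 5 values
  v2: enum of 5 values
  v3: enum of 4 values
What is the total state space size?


State space = product of domain sizes of all variables.
Domain sizes:
  v1 (enum of 5 values): 5
  v2 (enum of 5 values): 5
  v3 (enum of 4 values): 4
Product = 5 * 5 * 4 = 100

100


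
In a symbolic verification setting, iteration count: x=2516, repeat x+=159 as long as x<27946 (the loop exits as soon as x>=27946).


Step 1: x goes from 2516 toward 27946 by 159; the body runs while x<27946, so iterations = ceil((bound-start)/step)
Step 2: Distance=25430
Step 3: ceil(25430/159)=160

160


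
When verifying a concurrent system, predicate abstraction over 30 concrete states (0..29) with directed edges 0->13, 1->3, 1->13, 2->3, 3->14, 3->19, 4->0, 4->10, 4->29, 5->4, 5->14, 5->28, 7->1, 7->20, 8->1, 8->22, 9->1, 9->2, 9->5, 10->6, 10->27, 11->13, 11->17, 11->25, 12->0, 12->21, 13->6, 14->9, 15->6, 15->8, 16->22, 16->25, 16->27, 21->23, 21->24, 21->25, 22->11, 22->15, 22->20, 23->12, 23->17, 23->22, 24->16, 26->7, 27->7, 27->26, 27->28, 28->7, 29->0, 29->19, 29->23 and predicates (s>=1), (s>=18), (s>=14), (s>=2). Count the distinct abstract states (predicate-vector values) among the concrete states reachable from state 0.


BFS from 0:
Concrete reachable: {0, 6, 13}
Abstract via predicates (s>=1), (s>=18), (s>=14), (s>=2):
  (0,0,0,0) <- {0}
  (1,0,0,1) <- {6, 13}
Distinct abstract states = 2

2


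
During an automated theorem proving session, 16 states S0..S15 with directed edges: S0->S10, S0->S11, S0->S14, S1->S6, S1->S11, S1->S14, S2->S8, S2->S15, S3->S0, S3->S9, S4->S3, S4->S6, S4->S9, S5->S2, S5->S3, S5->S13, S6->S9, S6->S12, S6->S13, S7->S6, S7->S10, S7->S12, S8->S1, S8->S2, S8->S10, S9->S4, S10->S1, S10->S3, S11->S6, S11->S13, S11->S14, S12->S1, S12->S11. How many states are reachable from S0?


BFS from S0:
  layer 0: {S0}
  layer 1: {S10, S11, S14}
  layer 2: {S1, S3, S6, S13}
  layer 3: {S9, S12}
  layer 4: {S4}
Reachable set: {S0, S1, S3, S4, S6, S9, S10, S11, S12, S13, S14}
Count = 11

11


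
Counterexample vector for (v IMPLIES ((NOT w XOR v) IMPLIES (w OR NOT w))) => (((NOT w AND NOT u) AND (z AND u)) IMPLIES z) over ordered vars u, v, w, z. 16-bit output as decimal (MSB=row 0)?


F1 = (v IMPLIES ((NOT w XOR v) IMPLIES (w OR NOT w)))
F2 = (((NOT w AND NOT u) AND (z AND u)) IMPLIES z)
Counterexample to F1=>F2 is where F1=1 and F2=0.
Evaluate each row (bits = u,v,w,z, MSB first):
  row 0 [0000]: F1=1 F2=1 -> F1&~F2 -> 0
  row 1 [0001]: F1=1 F2=1 -> F1&~F2 -> 0
  row 2 [0010]: F1=1 F2=1 -> F1&~F2 -> 0
  row 3 [0011]: F1=1 F2=1 -> F1&~F2 -> 0
  row 4 [0100]: F1=1 F2=1 -> F1&~F2 -> 0
  row 5 [0101]: F1=1 F2=1 -> F1&~F2 -> 0
  row 6 [0110]: F1=1 F2=1 -> F1&~F2 -> 0
  row 7 [0111]: F1=1 F2=1 -> F1&~F2 -> 0
  row 8 [1000]: F1=1 F2=1 -> F1&~F2 -> 0
  row 9 [1001]: F1=1 F2=1 -> F1&~F2 -> 0
  row 10 [1010]: F1=1 F2=1 -> F1&~F2 -> 0
  row 11 [1011]: F1=1 F2=1 -> F1&~F2 -> 0
  row 12 [1100]: F1=1 F2=1 -> F1&~F2 -> 0
  row 13 [1101]: F1=1 F2=1 -> F1&~F2 -> 0
  row 14 [1110]: F1=1 F2=1 -> F1&~F2 -> 0
  row 15 [1111]: F1=1 F2=1 -> F1&~F2 -> 0
Full result column, 4 rows per line (u,v fixed per line; w,z runs 00..11 left to right):
  rows 0-3 [u,v=00]: 0000  = hex 0
  rows 4-7 [u,v=01]: 0000  = hex 0
  rows 8-11 [u,v=10]: 0000  = hex 0
  rows 12-15 [u,v=11]: 0000  = hex 0
Counterexample vector (row 0 .. row 15) = 0000000000000000
Output column grouped in 4s = 0000 0000 0000 0000 = 0x0000
Convert to decimal digit by digit (value = value*16 + digit):
  0 -> 0
  0*16 + 0 = 0
  0*16 + 0 = 0
  0*16 + 0 = 0
Decimal = 0

0


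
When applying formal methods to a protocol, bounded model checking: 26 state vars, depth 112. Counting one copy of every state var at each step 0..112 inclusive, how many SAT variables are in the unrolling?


BMC unrolls to depth k, creating one copy of each state var for steps 0..k.
Step count = 112 + 1 = 113 (steps 0 through 112)
Vars per step = 26
Total = 26 * 113 = 2938

2938


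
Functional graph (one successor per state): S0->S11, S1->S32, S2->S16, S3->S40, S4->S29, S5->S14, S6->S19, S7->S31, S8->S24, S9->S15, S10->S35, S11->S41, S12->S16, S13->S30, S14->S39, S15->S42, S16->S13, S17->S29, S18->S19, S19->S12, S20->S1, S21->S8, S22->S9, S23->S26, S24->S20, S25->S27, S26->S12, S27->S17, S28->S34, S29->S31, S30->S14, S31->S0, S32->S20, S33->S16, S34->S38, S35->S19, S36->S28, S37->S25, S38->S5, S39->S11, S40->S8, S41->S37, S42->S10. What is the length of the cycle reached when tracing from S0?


Trace from S0 until a state repeats:
  S0 -> S11 -> S41 -> S37 -> S25 -> S27 -> S17 -> S29 -> S31 -> S0
S0 first seen at step 0, revisited at step 9.
Cycle length = 9 - 0 = 9

9


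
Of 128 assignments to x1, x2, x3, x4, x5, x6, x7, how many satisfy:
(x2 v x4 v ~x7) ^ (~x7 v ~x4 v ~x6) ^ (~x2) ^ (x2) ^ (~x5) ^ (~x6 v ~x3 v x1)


CNF with 6 clauses over 7 vars (128 assignments).
An assignment satisfies CNF iff every clause has >=1 true literal.
Check each row (bits = x1,x2,x3,x4,x5,x6,x7; clause T/F shown):
  row 0 [0000000]: clauses=TTTFTT -> 0
  row 1 [0000001]: clauses=FTTFTT -> 0
  row 2 [0000010]: clauses=TTTFTT -> 0
  row 3 [0000011]: clauses=FTTFTT -> 0
  row 4 [0000100]: clauses=TTTFFT -> 0
  (every remaining row is evaluated the same way; all 128 results are listed next)
Full result column, 8 rows per line (x1,x2,x3,x4 fixed per line; x5,x6,x7 runs 000..111 left to right):
  rows 0-7 [x1,x2,x3,x4=0000]: 00000000  (ones: 0)
  rows 8-15 [x1,x2,x3,x4=0001]: 00000000  (ones: 0)
  rows 16-23 [x1,x2,x3,x4=0010]: 00000000  (ones: 0)
  rows 24-31 [x1,x2,x3,x4=0011]: 00000000  (ones: 0)
  rows 32-39 [x1,x2,x3,x4=0100]: 00000000  (ones: 0)
  rows 40-47 [x1,x2,x3,x4=0101]: 00000000  (ones: 0)
  rows 48-55 [x1,x2,x3,x4=0110]: 00000000  (ones: 0)
  rows 56-63 [x1,x2,x3,x4=0111]: 00000000  (ones: 0)
  rows 64-71 [x1,x2,x3,x4=1000]: 00000000  (ones: 0)
  rows 72-79 [x1,x2,x3,x4=1001]: 00000000  (ones: 0)
  rows 80-87 [x1,x2,x3,x4=1010]: 00000000  (ones: 0)
  rows 88-95 [x1,x2,x3,x4=1011]: 00000000  (ones: 0)
  rows 96-103 [x1,x2,x3,x4=1100]: 00000000  (ones: 0)
  rows 104-111 [x1,x2,x3,x4=1101]: 00000000  (ones: 0)
  rows 112-119 [x1,x2,x3,x4=1110]: 00000000  (ones: 0)
  rows 120-127 [x1,x2,x3,x4=1111]: 00000000  (ones: 0)
Satisfying assignments = 0+0+0+0+0+0+0+0+0+0+0+0+0+0+0+0 = 0

0


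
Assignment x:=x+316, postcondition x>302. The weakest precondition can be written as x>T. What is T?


Formula: wp(x:=E, P) = P[E/x] (substitute E for x in postcondition)
Step 1: Postcondition: x>302
Step 2: Substitute x+316 for x: x+316>302
Step 3: Solve for x: x > 302-316 = -14

-14


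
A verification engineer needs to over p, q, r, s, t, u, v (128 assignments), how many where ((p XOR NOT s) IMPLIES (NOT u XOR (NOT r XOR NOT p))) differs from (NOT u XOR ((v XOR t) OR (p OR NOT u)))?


F1 = ((p XOR NOT s) IMPLIES (NOT u XOR (NOT r XOR NOT p)))
F2 = (NOT u XOR ((v XOR t) OR (p OR NOT u)))
Evaluate both on each of 128 rows (bits = p,q,r,s,t,u,v):
  row 0 [0000000]: F1=1 F2=0 (differ) -> 1
  row 1 [0000001]: F1=1 F2=0 (differ) -> 1
  row 2 [0000010]: F1=0 F2=0 -> 0
  row 3 [0000011]: F1=0 F2=1 (differ) -> 1
  row 4 [0000100]: F1=1 F2=0 (differ) -> 1
  (every remaining row is evaluated the same way; all 128 results are listed next)
Full result column, 8 rows per line (p,q,r,s fixed per line; t,u,v runs 000..111 left to right):
  rows 0-7 [p,q,r,s=0000]: 11011110  (ones: 6)
  rows 8-15 [p,q,r,s=0001]: 11101101  (ones: 6)
  rows 16-23 [p,q,r,s=0010]: 00100001  (ones: 2)
  rows 24-31 [p,q,r,s=0011]: 11101101  (ones: 6)
  rows 32-39 [p,q,r,s=0100]: 11011110  (ones: 6)
  rows 40-47 [p,q,r,s=0101]: 11101101  (ones: 6)
  rows 48-55 [p,q,r,s=0110]: 00100001  (ones: 2)
  rows 56-63 [p,q,r,s=0111]: 11101101  (ones: 6)
  rows 64-71 [p,q,r,s=1000]: 11001100  (ones: 4)
  rows 72-79 [p,q,r,s=1001]: 00000000  (ones: 0)
  rows 80-87 [p,q,r,s=1010]: 11001100  (ones: 4)
  rows 88-95 [p,q,r,s=1011]: 11111111  (ones: 8)
  rows 96-103 [p,q,r,s=1100]: 11001100  (ones: 4)
  rows 104-111 [p,q,r,s=1101]: 00000000  (ones: 0)
  rows 112-119 [p,q,r,s=1110]: 11001100  (ones: 4)
  rows 120-127 [p,q,r,s=1111]: 11111111  (ones: 8)
Disagreements = 6+6+2+6+6+6+2+6+4+0+4+8+4+0+4+8 = 72

72


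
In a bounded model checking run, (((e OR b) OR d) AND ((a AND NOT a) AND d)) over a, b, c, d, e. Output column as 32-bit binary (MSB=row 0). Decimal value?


Formula: (((e OR b) OR d) AND ((a AND NOT a) AND d)) over a, b, c, d, e (32 rows)
Evaluate each row (bits = a,b,c,d,e, MSB first):
  row 0 [00000]: (((0 OR 0) OR 0) AND ((0 AND NOT 0) AND 0)) -> 0
  row 1 [00001]: (((1 OR 0) OR 0) AND ((0 AND NOT 0) AND 0)) -> 0
  row 2 [00010]: (((0 OR 0) OR 1) AND ((0 AND NOT 0) AND 1)) -> 0
  row 3 [00011]: (((1 OR 0) OR 1) AND ((0 AND NOT 0) AND 1)) -> 0
  row 4 [00100]: (((0 OR 0) OR 0) AND ((0 AND NOT 0) AND 0)) -> 0
  row 5 [00101]: (((1 OR 0) OR 0) AND ((0 AND NOT 0) AND 0)) -> 0
  row 6 [00110]: (((0 OR 0) OR 1) AND ((0 AND NOT 0) AND 1)) -> 0
  row 7 [00111]: (((1 OR 0) OR 1) AND ((0 AND NOT 0) AND 1)) -> 0
  row 8 [01000]: (((0 OR 1) OR 0) AND ((0 AND NOT 0) AND 0)) -> 0
  row 9 [01001]: (((1 OR 1) OR 0) AND ((0 AND NOT 0) AND 0)) -> 0
  row 10 [01010]: (((0 OR 1) OR 1) AND ((0 AND NOT 0) AND 1)) -> 0
  row 11 [01011]: (((1 OR 1) OR 1) AND ((0 AND NOT 0) AND 1)) -> 0
  row 12 [01100]: (((0 OR 1) OR 0) AND ((0 AND NOT 0) AND 0)) -> 0
  row 13 [01101]: (((1 OR 1) OR 0) AND ((0 AND NOT 0) AND 0)) -> 0
  row 14 [01110]: (((0 OR 1) OR 1) AND ((0 AND NOT 0) AND 1)) -> 0
  row 15 [01111]: (((1 OR 1) OR 1) AND ((0 AND NOT 0) AND 1)) -> 0
  row 16 [10000]: (((0 OR 0) OR 0) AND ((1 AND NOT 1) AND 0)) -> 0
  row 17 [10001]: (((1 OR 0) OR 0) AND ((1 AND NOT 1) AND 0)) -> 0
  row 18 [10010]: (((0 OR 0) OR 1) AND ((1 AND NOT 1) AND 1)) -> 0
  row 19 [10011]: (((1 OR 0) OR 1) AND ((1 AND NOT 1) AND 1)) -> 0
  row 20 [10100]: (((0 OR 0) OR 0) AND ((1 AND NOT 1) AND 0)) -> 0
  row 21 [10101]: (((1 OR 0) OR 0) AND ((1 AND NOT 1) AND 0)) -> 0
  row 22 [10110]: (((0 OR 0) OR 1) AND ((1 AND NOT 1) AND 1)) -> 0
  row 23 [10111]: (((1 OR 0) OR 1) AND ((1 AND NOT 1) AND 1)) -> 0
  row 24 [11000]: (((0 OR 1) OR 0) AND ((1 AND NOT 1) AND 0)) -> 0
  row 25 [11001]: (((1 OR 1) OR 0) AND ((1 AND NOT 1) AND 0)) -> 0
  row 26 [11010]: (((0 OR 1) OR 1) AND ((1 AND NOT 1) AND 1)) -> 0
  row 27 [11011]: (((1 OR 1) OR 1) AND ((1 AND NOT 1) AND 1)) -> 0
  row 28 [11100]: (((0 OR 1) OR 0) AND ((1 AND NOT 1) AND 0)) -> 0
  row 29 [11101]: (((1 OR 1) OR 0) AND ((1 AND NOT 1) AND 0)) -> 0
  row 30 [11110]: (((0 OR 1) OR 1) AND ((1 AND NOT 1) AND 1)) -> 0
  row 31 [11111]: (((1 OR 1) OR 1) AND ((1 AND NOT 1) AND 1)) -> 0
Full result column, 4 rows per line (a,b,c fixed per line; d,e runs 00..11 left to right):
  rows 0-3 [a,b,c=000]: 0000  = hex 0
  rows 4-7 [a,b,c=001]: 0000  = hex 0
  rows 8-11 [a,b,c=010]: 0000  = hex 0
  rows 12-15 [a,b,c=011]: 0000  = hex 0
  rows 16-19 [a,b,c=100]: 0000  = hex 0
  rows 20-23 [a,b,c=101]: 0000  = hex 0
  rows 24-27 [a,b,c=110]: 0000  = hex 0
  rows 28-31 [a,b,c=111]: 0000  = hex 0
Output column (row 0 .. row 31) = 00000000000000000000000000000000
Output column grouped in 4s = 0000 0000 0000 0000 0000 0000 0000 0000 = 0x00000000
Convert to decimal digit by digit (value = value*16 + digit):
  0 -> 0
  0*16 + 0 = 0
  0*16 + 0 = 0
  0*16 + 0 = 0
  0*16 + 0 = 0
  0*16 + 0 = 0
  0*16 + 0 = 0
  0*16 + 0 = 0
Decimal = 0

0


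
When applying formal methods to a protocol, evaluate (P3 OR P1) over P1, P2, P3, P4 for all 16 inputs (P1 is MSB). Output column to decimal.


Formula: (P3 OR P1) over P1, P2, P3, P4 (16 rows)
Evaluate each row (bits = P1,P2,P3,P4, MSB first):
  row 0 [0000]: (0 OR 0) -> 0
  row 1 [0001]: (0 OR 0) -> 0
  row 2 [0010]: (1 OR 0) -> 1
  row 3 [0011]: (1 OR 0) -> 1
  row 4 [0100]: (0 OR 0) -> 0
  row 5 [0101]: (0 OR 0) -> 0
  row 6 [0110]: (1 OR 0) -> 1
  row 7 [0111]: (1 OR 0) -> 1
  row 8 [1000]: (0 OR 1) -> 1
  row 9 [1001]: (0 OR 1) -> 1
  row 10 [1010]: (1 OR 1) -> 1
  row 11 [1011]: (1 OR 1) -> 1
  row 12 [1100]: (0 OR 1) -> 1
  row 13 [1101]: (0 OR 1) -> 1
  row 14 [1110]: (1 OR 1) -> 1
  row 15 [1111]: (1 OR 1) -> 1
Full result column, 4 rows per line (P1,P2 fixed per line; P3,P4 runs 00..11 left to right):
  rows 0-3 [P1,P2=00]: 0011  = hex 3
  rows 4-7 [P1,P2=01]: 0011  = hex 3
  rows 8-11 [P1,P2=10]: 1111  = hex F
  rows 12-15 [P1,P2=11]: 1111  = hex F
Output column (row 0 .. row 15) = 0011001111111111
Output column grouped in 4s = 0011 0011 1111 1111 = 0x33FF
Convert to decimal digit by digit (value = value*16 + digit):
  3 -> 3
  3*16 + 3 = 51
  51*16 + 15 (F) = 831
  831*16 + 15 (F) = 13311
Decimal = 13311

13311


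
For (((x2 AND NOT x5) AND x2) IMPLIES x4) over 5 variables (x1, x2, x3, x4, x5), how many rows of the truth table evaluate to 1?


Formula: (((x2 AND NOT x5) AND x2) IMPLIES x4) over 5 vars (32 rows)
Evaluate each row (x1, x2, x3, x4, x5 as bits, MSB first):
  row 0 [00000]: (((0 AND NOT 0) AND 0) IMPLIES 0) -> 1
  row 1 [00001]: (((0 AND NOT 1) AND 0) IMPLIES 0) -> 1
  row 2 [00010]: (((0 AND NOT 0) AND 0) IMPLIES 1) -> 1
  row 3 [00011]: (((0 AND NOT 1) AND 0) IMPLIES 1) -> 1
  row 4 [00100]: (((0 AND NOT 0) AND 0) IMPLIES 0) -> 1
  row 5 [00101]: (((0 AND NOT 1) AND 0) IMPLIES 0) -> 1
  row 6 [00110]: (((0 AND NOT 0) AND 0) IMPLIES 1) -> 1
  row 7 [00111]: (((0 AND NOT 1) AND 0) IMPLIES 1) -> 1
  row 8 [01000]: (((1 AND NOT 0) AND 1) IMPLIES 0) -> 0
  row 9 [01001]: (((1 AND NOT 1) AND 1) IMPLIES 0) -> 1
  row 10 [01010]: (((1 AND NOT 0) AND 1) IMPLIES 1) -> 1
  row 11 [01011]: (((1 AND NOT 1) AND 1) IMPLIES 1) -> 1
  row 12 [01100]: (((1 AND NOT 0) AND 1) IMPLIES 0) -> 0
  row 13 [01101]: (((1 AND NOT 1) AND 1) IMPLIES 0) -> 1
  row 14 [01110]: (((1 AND NOT 0) AND 1) IMPLIES 1) -> 1
  row 15 [01111]: (((1 AND NOT 1) AND 1) IMPLIES 1) -> 1
  row 16 [10000]: (((0 AND NOT 0) AND 0) IMPLIES 0) -> 1
  row 17 [10001]: (((0 AND NOT 1) AND 0) IMPLIES 0) -> 1
  row 18 [10010]: (((0 AND NOT 0) AND 0) IMPLIES 1) -> 1
  row 19 [10011]: (((0 AND NOT 1) AND 0) IMPLIES 1) -> 1
  row 20 [10100]: (((0 AND NOT 0) AND 0) IMPLIES 0) -> 1
  row 21 [10101]: (((0 AND NOT 1) AND 0) IMPLIES 0) -> 1
  row 22 [10110]: (((0 AND NOT 0) AND 0) IMPLIES 1) -> 1
  row 23 [10111]: (((0 AND NOT 1) AND 0) IMPLIES 1) -> 1
  row 24 [11000]: (((1 AND NOT 0) AND 1) IMPLIES 0) -> 0
  row 25 [11001]: (((1 AND NOT 1) AND 1) IMPLIES 0) -> 1
  row 26 [11010]: (((1 AND NOT 0) AND 1) IMPLIES 1) -> 1
  row 27 [11011]: (((1 AND NOT 1) AND 1) IMPLIES 1) -> 1
  row 28 [11100]: (((1 AND NOT 0) AND 1) IMPLIES 0) -> 0
  row 29 [11101]: (((1 AND NOT 1) AND 1) IMPLIES 0) -> 1
  row 30 [11110]: (((1 AND NOT 0) AND 1) IMPLIES 1) -> 1
  row 31 [11111]: (((1 AND NOT 1) AND 1) IMPLIES 1) -> 1
Full result column, 8 rows per line (x1,x2 fixed per line; x3,x4,x5 runs 000..111 left to right):
  rows 0-7 [x1,x2=00]: 11111111  (ones: 8)
  rows 8-15 [x1,x2=01]: 01110111  (ones: 6)
  rows 16-23 [x1,x2=10]: 11111111  (ones: 8)
  rows 24-31 [x1,x2=11]: 01110111  (ones: 6)
Count of 1-rows = 8+6+8+6 = 28

28


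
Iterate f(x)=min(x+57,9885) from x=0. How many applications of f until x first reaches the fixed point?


Step 1: x=0, cap=9885, increment=57
Step 2: x grows by 57 each step until capped at 9885; fixed point is x=9885
Step 3: iterations = ceil(9885/57) = 174

174


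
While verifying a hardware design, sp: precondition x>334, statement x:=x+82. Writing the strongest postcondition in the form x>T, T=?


Formula: sp(P, x:=E) = exists old_x. (x = E[old_x/x]) AND P[old_x/x] (old_x is the value of x before the assignment; eliminate old_x by solving x = E[old_x/x] for old_x)
Step 1: Precondition P: x>334, i.e. old_x > 334
Step 2: Assignment gives x = old_x + 82, so old_x = x - 82
Step 3: Substitute into P: x - 82 > 334
Step 4: Simplify: x > 334+82 = 416

416


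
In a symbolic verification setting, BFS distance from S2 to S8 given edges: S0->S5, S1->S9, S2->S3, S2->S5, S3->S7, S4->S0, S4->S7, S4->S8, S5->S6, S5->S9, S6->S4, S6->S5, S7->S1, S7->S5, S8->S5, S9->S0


BFS layer-by-layer from S2:
  dist 0: {S2}
  dist 1: {S3, S5}
  dist 2: {S6, S7, S9}
  dist 3: {S0, S1, S4}
  dist 4: {S8}
  -> S8 reached at distance 4
Shortest path length = 4

4


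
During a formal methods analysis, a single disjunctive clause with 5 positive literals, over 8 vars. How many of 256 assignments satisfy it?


Step 1: Total=2^8=256
Step 2: Unsat when all 5 false: 2^3=8
Step 3: Sat=256-8=248

248


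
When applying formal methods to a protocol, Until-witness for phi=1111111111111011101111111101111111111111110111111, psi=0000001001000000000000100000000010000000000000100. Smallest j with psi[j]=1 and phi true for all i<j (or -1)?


(phi U psi) at 0: need smallest j with psi[j]=1 and phi[i]=1 for all i in [0,j).
Scan from step 0:
  step 0: phi=1, psi=0 -> continue
  step 1: phi=1, psi=0 -> continue
  step 2: phi=1, psi=0 -> continue
  step 3: phi=1, psi=0 -> continue
  step 6: psi=1 and phi held for [0,6) -> witness found
Witness step = 6

6


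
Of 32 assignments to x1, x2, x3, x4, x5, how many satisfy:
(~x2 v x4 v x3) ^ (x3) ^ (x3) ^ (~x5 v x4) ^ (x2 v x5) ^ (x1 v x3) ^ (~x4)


CNF with 7 clauses over 5 vars (32 assignments).
An assignment satisfies CNF iff every clause has >=1 true literal.
Check each row (bits = x1,x2,x3,x4,x5; clause T/F shown):
  row 0 [00000]: clauses=TFFTFFT -> 0
  row 1 [00001]: clauses=TFFFTFT -> 0
  row 2 [00010]: clauses=TFFTFFF -> 0
  row 3 [00011]: clauses=TFFTTFF -> 0
  row 4 [00100]: clauses=TTTTFTT -> 0
  row 5 [00101]: clauses=TTTFTTT -> 0
  row 6 [00110]: clauses=TTTTFTF -> 0
  row 7 [00111]: clauses=TTTTTTF -> 0
  row 8 [01000]: clauses=FFFTTFT -> 0
  row 9 [01001]: clauses=FFFFTFT -> 0
  row 10 [01010]: clauses=TFFTTFF -> 0
  row 11 [01011]: clauses=TFFTTFF -> 0
  row 12 [01100]: clauses=TTTTTTT -> 1
  row 13 [01101]: clauses=TTTFTTT -> 0
  row 14 [01110]: clauses=TTTTTTF -> 0
  row 15 [01111]: clauses=TTTTTTF -> 0
  row 16 [10000]: clauses=TFFTFTT -> 0
  row 17 [10001]: clauses=TFFFTTT -> 0
  row 18 [10010]: clauses=TFFTFTF -> 0
  row 19 [10011]: clauses=TFFTTTF -> 0
  row 20 [10100]: clauses=TTTTFTT -> 0
  row 21 [10101]: clauses=TTTFTTT -> 0
  row 22 [10110]: clauses=TTTTFTF -> 0
  row 23 [10111]: clauses=TTTTTTF -> 0
  row 24 [11000]: clauses=FFFTTTT -> 0
  row 25 [11001]: clauses=FFFFTTT -> 0
  row 26 [11010]: clauses=TFFTTTF -> 0
  row 27 [11011]: clauses=TFFTTTF -> 0
  row 28 [11100]: clauses=TTTTTTT -> 1
  row 29 [11101]: clauses=TTTFTTT -> 0
  row 30 [11110]: clauses=TTTTTTF -> 0
  row 31 [11111]: clauses=TTTTTTF -> 0
Full result column, 8 rows per line (x1,x2 fixed per line; x3,x4,x5 runs 000..111 left to right):
  rows 0-7 [x1,x2=00]: 00000000  (ones: 0)
  rows 8-15 [x1,x2=01]: 00001000  (ones: 1)
  rows 16-23 [x1,x2=10]: 00000000  (ones: 0)
  rows 24-31 [x1,x2=11]: 00001000  (ones: 1)
Satisfying assignments = 0+1+0+1 = 2

2


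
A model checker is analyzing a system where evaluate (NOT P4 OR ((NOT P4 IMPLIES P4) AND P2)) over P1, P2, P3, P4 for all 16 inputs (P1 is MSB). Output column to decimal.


Formula: (NOT P4 OR ((NOT P4 IMPLIES P4) AND P2)) over P1, P2, P3, P4 (16 rows)
Evaluate each row (bits = P1,P2,P3,P4, MSB first):
  row 0 [0000]: (NOT 0 OR ((NOT 0 IMPLIES 0) AND 0)) -> 1
  row 1 [0001]: (NOT 1 OR ((NOT 1 IMPLIES 1) AND 0)) -> 0
  row 2 [0010]: (NOT 0 OR ((NOT 0 IMPLIES 0) AND 0)) -> 1
  row 3 [0011]: (NOT 1 OR ((NOT 1 IMPLIES 1) AND 0)) -> 0
  row 4 [0100]: (NOT 0 OR ((NOT 0 IMPLIES 0) AND 1)) -> 1
  row 5 [0101]: (NOT 1 OR ((NOT 1 IMPLIES 1) AND 1)) -> 1
  row 6 [0110]: (NOT 0 OR ((NOT 0 IMPLIES 0) AND 1)) -> 1
  row 7 [0111]: (NOT 1 OR ((NOT 1 IMPLIES 1) AND 1)) -> 1
  row 8 [1000]: (NOT 0 OR ((NOT 0 IMPLIES 0) AND 0)) -> 1
  row 9 [1001]: (NOT 1 OR ((NOT 1 IMPLIES 1) AND 0)) -> 0
  row 10 [1010]: (NOT 0 OR ((NOT 0 IMPLIES 0) AND 0)) -> 1
  row 11 [1011]: (NOT 1 OR ((NOT 1 IMPLIES 1) AND 0)) -> 0
  row 12 [1100]: (NOT 0 OR ((NOT 0 IMPLIES 0) AND 1)) -> 1
  row 13 [1101]: (NOT 1 OR ((NOT 1 IMPLIES 1) AND 1)) -> 1
  row 14 [1110]: (NOT 0 OR ((NOT 0 IMPLIES 0) AND 1)) -> 1
  row 15 [1111]: (NOT 1 OR ((NOT 1 IMPLIES 1) AND 1)) -> 1
Full result column, 4 rows per line (P1,P2 fixed per line; P3,P4 runs 00..11 left to right):
  rows 0-3 [P1,P2=00]: 1010  = hex A
  rows 4-7 [P1,P2=01]: 1111  = hex F
  rows 8-11 [P1,P2=10]: 1010  = hex A
  rows 12-15 [P1,P2=11]: 1111  = hex F
Output column (row 0 .. row 15) = 1010111110101111
Output column grouped in 4s = 1010 1111 1010 1111 = 0xAFAF
Convert to decimal digit by digit (value = value*16 + digit):
  A -> 10
  10*16 + 15 (F) = 175
  175*16 + 10 (A) = 2810
  2810*16 + 15 (F) = 44975
Decimal = 44975

44975


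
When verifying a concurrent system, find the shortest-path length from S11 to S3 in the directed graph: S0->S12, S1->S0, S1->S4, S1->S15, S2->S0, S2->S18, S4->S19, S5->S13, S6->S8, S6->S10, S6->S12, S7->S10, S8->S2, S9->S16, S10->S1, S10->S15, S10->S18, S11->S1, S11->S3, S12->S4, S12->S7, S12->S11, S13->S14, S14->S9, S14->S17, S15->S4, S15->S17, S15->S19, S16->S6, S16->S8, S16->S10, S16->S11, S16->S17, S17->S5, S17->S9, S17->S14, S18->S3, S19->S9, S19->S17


BFS layer-by-layer from S11:
  dist 0: {S11}
  dist 1: {S1, S3}
  -> S3 reached at distance 1
Shortest path length = 1

1


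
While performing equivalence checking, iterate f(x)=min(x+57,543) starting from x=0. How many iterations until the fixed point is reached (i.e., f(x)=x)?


Step 1: x=0, cap=543, increment=57
Step 2: x grows by 57 each step until capped at 543; fixed point is x=543
Step 3: iterations = ceil(543/57) = 10

10


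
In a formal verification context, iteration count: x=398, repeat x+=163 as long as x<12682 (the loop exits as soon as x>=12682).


Step 1: x goes from 398 toward 12682 by 163; the body runs while x<12682, so iterations = ceil((bound-start)/step)
Step 2: Distance=12284
Step 3: ceil(12284/163)=76

76


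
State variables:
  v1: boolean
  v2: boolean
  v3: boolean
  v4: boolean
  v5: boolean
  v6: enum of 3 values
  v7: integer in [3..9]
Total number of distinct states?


State space = product of domain sizes of all variables.
Domain sizes:
  v1 (boolean): 2
  v2 (boolean): 2
  v3 (boolean): 2
  v4 (boolean): 2
  v5 (boolean): 2
  v6 (enum of 3 values): 3
  v7 (integer in [3..9]): 7
Product = 2 * 2 * 2 * 2 * 2 * 3 * 7 = 672

672


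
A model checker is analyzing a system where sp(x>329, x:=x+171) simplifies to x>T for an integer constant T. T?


Formula: sp(P, x:=E) = exists old_x. (x = E[old_x/x]) AND P[old_x/x] (old_x is the value of x before the assignment; eliminate old_x by solving x = E[old_x/x] for old_x)
Step 1: Precondition P: x>329, i.e. old_x > 329
Step 2: Assignment gives x = old_x + 171, so old_x = x - 171
Step 3: Substitute into P: x - 171 > 329
Step 4: Simplify: x > 329+171 = 500

500


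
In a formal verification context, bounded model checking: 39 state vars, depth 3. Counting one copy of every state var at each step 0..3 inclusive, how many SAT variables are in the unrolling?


BMC unrolls to depth k, creating one copy of each state var for steps 0..k.
Step count = 3 + 1 = 4 (steps 0 through 3)
Vars per step = 39
Total = 39 * 4 = 156

156


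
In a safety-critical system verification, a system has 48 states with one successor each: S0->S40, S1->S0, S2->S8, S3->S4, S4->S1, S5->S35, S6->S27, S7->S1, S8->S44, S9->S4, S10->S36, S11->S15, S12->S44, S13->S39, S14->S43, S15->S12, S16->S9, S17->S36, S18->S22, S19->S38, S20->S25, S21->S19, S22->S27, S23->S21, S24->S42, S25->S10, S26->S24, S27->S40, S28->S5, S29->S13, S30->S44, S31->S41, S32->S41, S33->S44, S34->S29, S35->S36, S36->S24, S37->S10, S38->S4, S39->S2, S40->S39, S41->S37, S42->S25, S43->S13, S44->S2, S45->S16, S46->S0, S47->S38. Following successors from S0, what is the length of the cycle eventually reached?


Trace from S0 until a state repeats:
  S0 -> S40 -> S39 -> S2 -> S8 -> S44 -> S2
S2 first seen at step 3, revisited at step 6.
Cycle length = 6 - 3 = 3

3


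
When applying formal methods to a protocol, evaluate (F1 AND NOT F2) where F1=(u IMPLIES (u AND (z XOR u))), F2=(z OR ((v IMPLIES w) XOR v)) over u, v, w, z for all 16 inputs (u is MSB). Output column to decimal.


F1 = (u IMPLIES (u AND (z XOR u)))
F2 = (z OR ((v IMPLIES w) XOR v))
Counterexample to F1=>F2 is where F1=1 and F2=0.
Evaluate each row (bits = u,v,w,z, MSB first):
  row 0 [0000]: F1=1 F2=1 -> F1&~F2 -> 0
  row 1 [0001]: F1=1 F2=1 -> F1&~F2 -> 0
  row 2 [0010]: F1=1 F2=1 -> F1&~F2 -> 0
  row 3 [0011]: F1=1 F2=1 -> F1&~F2 -> 0
  row 4 [0100]: F1=1 F2=1 -> F1&~F2 -> 0
  row 5 [0101]: F1=1 F2=1 -> F1&~F2 -> 0
  row 6 [0110]: F1=1 F2=0 -> F1&~F2 -> 1
  row 7 [0111]: F1=1 F2=1 -> F1&~F2 -> 0
  row 8 [1000]: F1=1 F2=1 -> F1&~F2 -> 0
  row 9 [1001]: F1=0 F2=1 -> F1&~F2 -> 0
  row 10 [1010]: F1=1 F2=1 -> F1&~F2 -> 0
  row 11 [1011]: F1=0 F2=1 -> F1&~F2 -> 0
  row 12 [1100]: F1=1 F2=1 -> F1&~F2 -> 0
  row 13 [1101]: F1=0 F2=1 -> F1&~F2 -> 0
  row 14 [1110]: F1=1 F2=0 -> F1&~F2 -> 1
  row 15 [1111]: F1=0 F2=1 -> F1&~F2 -> 0
Full result column, 4 rows per line (u,v fixed per line; w,z runs 00..11 left to right):
  rows 0-3 [u,v=00]: 0000  = hex 0
  rows 4-7 [u,v=01]: 0010  = hex 2
  rows 8-11 [u,v=10]: 0000  = hex 0
  rows 12-15 [u,v=11]: 0010  = hex 2
Counterexample vector (row 0 .. row 15) = 0000001000000010
Output column grouped in 4s = 0000 0010 0000 0010 = 0x0202
Convert to decimal digit by digit (value = value*16 + digit):
  0 -> 0
  0*16 + 2 = 2
  2*16 + 0 = 32
  32*16 + 2 = 514
Decimal = 514

514


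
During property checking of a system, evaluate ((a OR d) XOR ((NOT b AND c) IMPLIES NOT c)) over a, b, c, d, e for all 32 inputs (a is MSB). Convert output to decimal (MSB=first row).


Formula: ((a OR d) XOR ((NOT b AND c) IMPLIES NOT c)) over a, b, c, d, e (32 rows)
Evaluate each row (bits = a,b,c,d,e, MSB first):
  row 0 [00000]: ((0 OR 0) XOR ((NOT 0 AND 0) IMPLIES NOT 0)) -> 1
  row 1 [00001]: ((0 OR 0) XOR ((NOT 0 AND 0) IMPLIES NOT 0)) -> 1
  row 2 [00010]: ((0 OR 1) XOR ((NOT 0 AND 0) IMPLIES NOT 0)) -> 0
  row 3 [00011]: ((0 OR 1) XOR ((NOT 0 AND 0) IMPLIES NOT 0)) -> 0
  row 4 [00100]: ((0 OR 0) XOR ((NOT 0 AND 1) IMPLIES NOT 1)) -> 0
  row 5 [00101]: ((0 OR 0) XOR ((NOT 0 AND 1) IMPLIES NOT 1)) -> 0
  row 6 [00110]: ((0 OR 1) XOR ((NOT 0 AND 1) IMPLIES NOT 1)) -> 1
  row 7 [00111]: ((0 OR 1) XOR ((NOT 0 AND 1) IMPLIES NOT 1)) -> 1
  row 8 [01000]: ((0 OR 0) XOR ((NOT 1 AND 0) IMPLIES NOT 0)) -> 1
  row 9 [01001]: ((0 OR 0) XOR ((NOT 1 AND 0) IMPLIES NOT 0)) -> 1
  row 10 [01010]: ((0 OR 1) XOR ((NOT 1 AND 0) IMPLIES NOT 0)) -> 0
  row 11 [01011]: ((0 OR 1) XOR ((NOT 1 AND 0) IMPLIES NOT 0)) -> 0
  row 12 [01100]: ((0 OR 0) XOR ((NOT 1 AND 1) IMPLIES NOT 1)) -> 1
  row 13 [01101]: ((0 OR 0) XOR ((NOT 1 AND 1) IMPLIES NOT 1)) -> 1
  row 14 [01110]: ((0 OR 1) XOR ((NOT 1 AND 1) IMPLIES NOT 1)) -> 0
  row 15 [01111]: ((0 OR 1) XOR ((NOT 1 AND 1) IMPLIES NOT 1)) -> 0
  row 16 [10000]: ((1 OR 0) XOR ((NOT 0 AND 0) IMPLIES NOT 0)) -> 0
  row 17 [10001]: ((1 OR 0) XOR ((NOT 0 AND 0) IMPLIES NOT 0)) -> 0
  row 18 [10010]: ((1 OR 1) XOR ((NOT 0 AND 0) IMPLIES NOT 0)) -> 0
  row 19 [10011]: ((1 OR 1) XOR ((NOT 0 AND 0) IMPLIES NOT 0)) -> 0
  row 20 [10100]: ((1 OR 0) XOR ((NOT 0 AND 1) IMPLIES NOT 1)) -> 1
  row 21 [10101]: ((1 OR 0) XOR ((NOT 0 AND 1) IMPLIES NOT 1)) -> 1
  row 22 [10110]: ((1 OR 1) XOR ((NOT 0 AND 1) IMPLIES NOT 1)) -> 1
  row 23 [10111]: ((1 OR 1) XOR ((NOT 0 AND 1) IMPLIES NOT 1)) -> 1
  row 24 [11000]: ((1 OR 0) XOR ((NOT 1 AND 0) IMPLIES NOT 0)) -> 0
  row 25 [11001]: ((1 OR 0) XOR ((NOT 1 AND 0) IMPLIES NOT 0)) -> 0
  row 26 [11010]: ((1 OR 1) XOR ((NOT 1 AND 0) IMPLIES NOT 0)) -> 0
  row 27 [11011]: ((1 OR 1) XOR ((NOT 1 AND 0) IMPLIES NOT 0)) -> 0
  row 28 [11100]: ((1 OR 0) XOR ((NOT 1 AND 1) IMPLIES NOT 1)) -> 0
  row 29 [11101]: ((1 OR 0) XOR ((NOT 1 AND 1) IMPLIES NOT 1)) -> 0
  row 30 [11110]: ((1 OR 1) XOR ((NOT 1 AND 1) IMPLIES NOT 1)) -> 0
  row 31 [11111]: ((1 OR 1) XOR ((NOT 1 AND 1) IMPLIES NOT 1)) -> 0
Full result column, 4 rows per line (a,b,c fixed per line; d,e runs 00..11 left to right):
  rows 0-3 [a,b,c=000]: 1100  = hex C
  rows 4-7 [a,b,c=001]: 0011  = hex 3
  rows 8-11 [a,b,c=010]: 1100  = hex C
  rows 12-15 [a,b,c=011]: 1100  = hex C
  rows 16-19 [a,b,c=100]: 0000  = hex 0
  rows 20-23 [a,b,c=101]: 1111  = hex F
  rows 24-27 [a,b,c=110]: 0000  = hex 0
  rows 28-31 [a,b,c=111]: 0000  = hex 0
Output column (row 0 .. row 31) = 11000011110011000000111100000000
Output column grouped in 4s = 1100 0011 1100 1100 0000 1111 0000 0000 = 0xC3CC0F00
Convert to decimal digit by digit (value = value*16 + digit):
  C -> 12
  12*16 + 3 = 195
  195*16 + 12 (C) = 3132
  3132*16 + 12 (C) = 50124
  50124*16 + 0 = 801984
  801984*16 + 15 (F) = 12831759
  12831759*16 + 0 = 205308144
  205308144*16 + 0 = 3284930304
Decimal = 3284930304

3284930304


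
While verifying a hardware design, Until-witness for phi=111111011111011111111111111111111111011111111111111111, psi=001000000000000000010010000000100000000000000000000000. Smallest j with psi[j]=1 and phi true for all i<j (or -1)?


(phi U psi) at 0: need smallest j with psi[j]=1 and phi[i]=1 for all i in [0,j).
Scan from step 0:
  step 0: phi=1, psi=0 -> continue
  step 1: phi=1, psi=0 -> continue
  step 2: psi=1 and phi held for [0,2) -> witness found
Witness step = 2

2


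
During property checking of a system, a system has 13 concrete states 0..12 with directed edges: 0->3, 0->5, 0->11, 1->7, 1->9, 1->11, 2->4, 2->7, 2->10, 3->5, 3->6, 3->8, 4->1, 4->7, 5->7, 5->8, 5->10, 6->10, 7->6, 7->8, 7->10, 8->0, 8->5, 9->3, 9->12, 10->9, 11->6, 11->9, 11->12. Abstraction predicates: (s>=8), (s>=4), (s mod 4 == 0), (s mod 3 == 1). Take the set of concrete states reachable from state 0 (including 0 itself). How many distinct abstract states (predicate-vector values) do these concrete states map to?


BFS from 0:
Concrete reachable: {0, 3, 5, 6, 7, 8, 9, 10, 11, 12}
Abstract via predicates (s>=8), (s>=4), (s mod 4 == 0), (s mod 3 == 1):
  (0,0,0,0) <- {3}
  (0,0,1,0) <- {0}
  (0,1,0,0) <- {5, 6}
  (0,1,0,1) <- {7}
  (1,1,0,0) <- {9, 11}
  (1,1,0,1) <- {10}
  (1,1,1,0) <- {8, 12}
Distinct abstract states = 7

7


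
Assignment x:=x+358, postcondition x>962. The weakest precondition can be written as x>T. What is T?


Formula: wp(x:=E, P) = P[E/x] (substitute E for x in postcondition)
Step 1: Postcondition: x>962
Step 2: Substitute x+358 for x: x+358>962
Step 3: Solve for x: x > 962-358 = 604

604


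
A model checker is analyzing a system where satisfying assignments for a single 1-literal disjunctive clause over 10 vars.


Step 1: Total=2^10=1024
Step 2: Unsat when all 1 false: 2^9=512
Step 3: Sat=1024-512=512

512


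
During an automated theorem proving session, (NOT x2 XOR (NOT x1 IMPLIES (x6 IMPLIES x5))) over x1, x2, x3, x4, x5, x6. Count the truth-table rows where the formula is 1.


Formula: (NOT x2 XOR (NOT x1 IMPLIES (x6 IMPLIES x5))) over 6 vars (64 rows)
Evaluate each row (x1, x2, x3, x4, x5, x6 as bits, MSB first):
  row 0 [000000]: (NOT 0 XOR (NOT 0 IMPLIES (0 IMPLIES 0))) -> 0
  row 1 [000001]: (NOT 0 XOR (NOT 0 IMPLIES (1 IMPLIES 0))) -> 1
  row 2 [000010]: (NOT 0 XOR (NOT 0 IMPLIES (0 IMPLIES 1))) -> 0
  row 3 [000011]: (NOT 0 XOR (NOT 0 IMPLIES (1 IMPLIES 1))) -> 0
  row 4 [000100]: (NOT 0 XOR (NOT 0 IMPLIES (0 IMPLIES 0))) -> 0
  (every remaining row is evaluated the same way; all 64 results are listed next)
Full result column, 8 rows per line (x1,x2,x3 fixed per line; x4,x5,x6 runs 000..111 left to right):
  rows 0-7 [x1,x2,x3=000]: 01000100  (ones: 2)
  rows 8-15 [x1,x2,x3=001]: 01000100  (ones: 2)
  rows 16-23 [x1,x2,x3=010]: 10111011  (ones: 6)
  rows 24-31 [x1,x2,x3=011]: 10111011  (ones: 6)
  rows 32-39 [x1,x2,x3=100]: 00000000  (ones: 0)
  rows 40-47 [x1,x2,x3=101]: 00000000  (ones: 0)
  rows 48-55 [x1,x2,x3=110]: 11111111  (ones: 8)
  rows 56-63 [x1,x2,x3=111]: 11111111  (ones: 8)
Count of 1-rows = 2+2+6+6+0+0+8+8 = 32

32


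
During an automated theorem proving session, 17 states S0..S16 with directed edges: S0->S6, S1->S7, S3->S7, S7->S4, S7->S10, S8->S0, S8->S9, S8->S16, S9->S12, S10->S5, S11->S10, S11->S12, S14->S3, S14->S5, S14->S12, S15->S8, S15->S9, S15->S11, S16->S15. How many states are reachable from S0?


BFS from S0:
  layer 0: {S0}
  layer 1: {S6}
Reachable set: {S0, S6}
Count = 2

2


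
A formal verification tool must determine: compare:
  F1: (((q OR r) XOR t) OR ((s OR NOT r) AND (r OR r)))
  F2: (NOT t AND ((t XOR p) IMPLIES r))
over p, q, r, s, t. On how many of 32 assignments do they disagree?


F1 = (((q OR r) XOR t) OR ((s OR NOT r) AND (r OR r)))
F2 = (NOT t AND ((t XOR p) IMPLIES r))
Evaluate both on each of 32 rows (bits = p,q,r,s,t):
  row 0 [00000]: F1=0 F2=1 (differ) -> 1
  row 1 [00001]: F1=1 F2=0 (differ) -> 1
  row 2 [00010]: F1=0 F2=1 (differ) -> 1
  row 3 [00011]: F1=1 F2=0 (differ) -> 1
  row 4 [00100]: F1=1 F2=1 -> 0
  row 5 [00101]: F1=0 F2=0 -> 0
  row 6 [00110]: F1=1 F2=1 -> 0
  row 7 [00111]: F1=1 F2=0 (differ) -> 1
  row 8 [01000]: F1=1 F2=1 -> 0
  row 9 [01001]: F1=0 F2=0 -> 0
  row 10 [01010]: F1=1 F2=1 -> 0
  row 11 [01011]: F1=0 F2=0 -> 0
  row 12 [01100]: F1=1 F2=1 -> 0
  row 13 [01101]: F1=0 F2=0 -> 0
  row 14 [01110]: F1=1 F2=1 -> 0
  row 15 [01111]: F1=1 F2=0 (differ) -> 1
  row 16 [10000]: F1=0 F2=0 -> 0
  row 17 [10001]: F1=1 F2=0 (differ) -> 1
  row 18 [10010]: F1=0 F2=0 -> 0
  row 19 [10011]: F1=1 F2=0 (differ) -> 1
  row 20 [10100]: F1=1 F2=1 -> 0
  row 21 [10101]: F1=0 F2=0 -> 0
  row 22 [10110]: F1=1 F2=1 -> 0
  row 23 [10111]: F1=1 F2=0 (differ) -> 1
  row 24 [11000]: F1=1 F2=0 (differ) -> 1
  row 25 [11001]: F1=0 F2=0 -> 0
  row 26 [11010]: F1=1 F2=0 (differ) -> 1
  row 27 [11011]: F1=0 F2=0 -> 0
  row 28 [11100]: F1=1 F2=1 -> 0
  row 29 [11101]: F1=0 F2=0 -> 0
  row 30 [11110]: F1=1 F2=1 -> 0
  row 31 [11111]: F1=1 F2=0 (differ) -> 1
Full result column, 8 rows per line (p,q fixed per line; r,s,t runs 000..111 left to right):
  rows 0-7 [p,q=00]: 11110001  (ones: 5)
  rows 8-15 [p,q=01]: 00000001  (ones: 1)
  rows 16-23 [p,q=10]: 01010001  (ones: 3)
  rows 24-31 [p,q=11]: 10100001  (ones: 3)
Disagreements = 5+1+3+3 = 12

12


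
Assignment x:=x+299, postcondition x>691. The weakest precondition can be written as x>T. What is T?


Formula: wp(x:=E, P) = P[E/x] (substitute E for x in postcondition)
Step 1: Postcondition: x>691
Step 2: Substitute x+299 for x: x+299>691
Step 3: Solve for x: x > 691-299 = 392

392


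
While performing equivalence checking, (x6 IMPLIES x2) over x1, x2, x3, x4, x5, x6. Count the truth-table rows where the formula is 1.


Formula: (x6 IMPLIES x2) over 6 vars (64 rows)
Evaluate each row (x1, x2, x3, x4, x5, x6 as bits, MSB first):
  row 0 [000000]: (0 IMPLIES 0) -> 1
  row 1 [000001]: (1 IMPLIES 0) -> 0
  row 2 [000010]: (0 IMPLIES 0) -> 1
  row 3 [000011]: (1 IMPLIES 0) -> 0
  row 4 [000100]: (0 IMPLIES 0) -> 1
  (every remaining row is evaluated the same way; all 64 results are listed next)
Full result column, 8 rows per line (x1,x2,x3 fixed per line; x4,x5,x6 runs 000..111 left to right):
  rows 0-7 [x1,x2,x3=000]: 10101010  (ones: 4)
  rows 8-15 [x1,x2,x3=001]: 10101010  (ones: 4)
  rows 16-23 [x1,x2,x3=010]: 11111111  (ones: 8)
  rows 24-31 [x1,x2,x3=011]: 11111111  (ones: 8)
  rows 32-39 [x1,x2,x3=100]: 10101010  (ones: 4)
  rows 40-47 [x1,x2,x3=101]: 10101010  (ones: 4)
  rows 48-55 [x1,x2,x3=110]: 11111111  (ones: 8)
  rows 56-63 [x1,x2,x3=111]: 11111111  (ones: 8)
Count of 1-rows = 4+4+8+8+4+4+8+8 = 48

48
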